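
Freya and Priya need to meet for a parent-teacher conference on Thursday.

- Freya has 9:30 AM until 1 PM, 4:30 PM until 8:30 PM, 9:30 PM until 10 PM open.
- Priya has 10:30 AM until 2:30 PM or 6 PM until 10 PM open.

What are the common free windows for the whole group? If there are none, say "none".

Freya ∩ Priya: 10:30-13:00, 18:00-20:30, 21:30-22:00.

10:30-13:00, 18:00-20:30, 21:30-22:00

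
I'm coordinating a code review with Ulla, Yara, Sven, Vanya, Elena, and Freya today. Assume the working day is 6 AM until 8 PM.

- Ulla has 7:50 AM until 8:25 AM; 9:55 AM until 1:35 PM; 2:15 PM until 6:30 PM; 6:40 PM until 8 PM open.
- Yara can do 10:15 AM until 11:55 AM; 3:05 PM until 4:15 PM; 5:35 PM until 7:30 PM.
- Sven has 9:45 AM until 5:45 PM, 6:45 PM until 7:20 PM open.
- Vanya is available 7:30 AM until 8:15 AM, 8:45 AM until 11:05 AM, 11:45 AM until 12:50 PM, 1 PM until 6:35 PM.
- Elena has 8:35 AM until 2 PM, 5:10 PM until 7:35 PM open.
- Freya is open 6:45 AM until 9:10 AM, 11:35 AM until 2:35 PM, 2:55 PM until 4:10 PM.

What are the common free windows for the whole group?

Ulla ∩ Yara: 10:15-11:55, 15:05-16:15, 17:35-18:30, 18:40-19:30.
Ulla ∩ Yara ∩ Sven: 10:15-11:55, 15:05-16:15, 17:35-17:45, 18:45-19:20.
Ulla ∩ Yara ∩ Sven ∩ Vanya: 10:15-11:05, 11:45-11:55, 15:05-16:15, 17:35-17:45.
Ulla ∩ Yara ∩ Sven ∩ Vanya ∩ Elena: 10:15-11:05, 11:45-11:55, 17:35-17:45.
Ulla ∩ Yara ∩ Sven ∩ Vanya ∩ Elena ∩ Freya: 11:45-11:55.

11:45-11:55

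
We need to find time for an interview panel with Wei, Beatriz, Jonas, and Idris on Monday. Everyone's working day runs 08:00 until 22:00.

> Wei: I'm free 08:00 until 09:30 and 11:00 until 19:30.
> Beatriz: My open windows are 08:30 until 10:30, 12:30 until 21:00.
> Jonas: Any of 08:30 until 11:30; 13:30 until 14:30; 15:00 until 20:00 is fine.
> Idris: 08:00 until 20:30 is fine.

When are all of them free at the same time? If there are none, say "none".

08:30-09:30, 13:30-14:30, 15:00-19:30

Wei ∩ Beatriz: 08:30-09:30, 12:30-19:30.
Wei ∩ Beatriz ∩ Jonas: 08:30-09:30, 13:30-14:30, 15:00-19:30.
Wei ∩ Beatriz ∩ Jonas ∩ Idris: 08:30-09:30, 13:30-14:30, 15:00-19:30.
So the common availability across everyone is 08:30-09:30, 13:30-14:30, 15:00-19:30.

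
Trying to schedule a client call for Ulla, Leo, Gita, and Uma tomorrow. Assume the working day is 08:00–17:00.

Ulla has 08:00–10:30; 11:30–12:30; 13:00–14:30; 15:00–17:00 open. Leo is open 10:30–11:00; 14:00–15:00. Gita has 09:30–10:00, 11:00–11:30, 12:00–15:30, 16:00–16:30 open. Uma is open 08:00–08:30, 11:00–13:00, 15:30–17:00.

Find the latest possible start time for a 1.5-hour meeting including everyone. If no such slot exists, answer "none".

none

Ulla ∩ Leo: 14:00-14:30.
Ulla ∩ Leo ∩ Gita: 14:00-14:30.
Ulla ∩ Leo ∩ Gita ∩ Uma: ∅.
There is no time when everyone is free.
No common window is at least 90 minutes long.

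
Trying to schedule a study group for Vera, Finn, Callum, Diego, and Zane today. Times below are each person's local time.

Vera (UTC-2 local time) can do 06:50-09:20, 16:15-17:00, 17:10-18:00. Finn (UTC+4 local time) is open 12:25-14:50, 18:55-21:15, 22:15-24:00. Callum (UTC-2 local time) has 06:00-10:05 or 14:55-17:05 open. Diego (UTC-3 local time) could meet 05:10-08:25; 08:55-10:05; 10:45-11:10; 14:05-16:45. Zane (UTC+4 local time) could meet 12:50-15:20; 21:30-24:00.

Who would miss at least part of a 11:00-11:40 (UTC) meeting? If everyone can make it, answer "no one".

Diego, Finn, Vera, Zane

Vera in UTC: 08:50-11:20, 18:15-19:00, 19:10-20:00 (add 2h to convert from UTC-2).
Finn in UTC: 08:25-10:50, 14:55-17:15, 18:15-20:00 (subtract 4h to convert from UTC+4).
Callum in UTC: 08:00-12:05, 16:55-19:05 (add 2h to convert from UTC-2).
Diego in UTC: 08:10-11:25, 11:55-13:05, 13:45-14:10, 17:05-19:45 (add 3h to convert from UTC-3).
Zane in UTC: 08:50-11:20, 17:30-20:00 (subtract 4h to convert from UTC+4).
Vera: not fully free for 11:00-11:40. Finn: not fully free for 11:00-11:40. Callum: free for 11:00-11:40. Diego: not fully free for 11:00-11:40. Zane: not fully free for 11:00-11:40.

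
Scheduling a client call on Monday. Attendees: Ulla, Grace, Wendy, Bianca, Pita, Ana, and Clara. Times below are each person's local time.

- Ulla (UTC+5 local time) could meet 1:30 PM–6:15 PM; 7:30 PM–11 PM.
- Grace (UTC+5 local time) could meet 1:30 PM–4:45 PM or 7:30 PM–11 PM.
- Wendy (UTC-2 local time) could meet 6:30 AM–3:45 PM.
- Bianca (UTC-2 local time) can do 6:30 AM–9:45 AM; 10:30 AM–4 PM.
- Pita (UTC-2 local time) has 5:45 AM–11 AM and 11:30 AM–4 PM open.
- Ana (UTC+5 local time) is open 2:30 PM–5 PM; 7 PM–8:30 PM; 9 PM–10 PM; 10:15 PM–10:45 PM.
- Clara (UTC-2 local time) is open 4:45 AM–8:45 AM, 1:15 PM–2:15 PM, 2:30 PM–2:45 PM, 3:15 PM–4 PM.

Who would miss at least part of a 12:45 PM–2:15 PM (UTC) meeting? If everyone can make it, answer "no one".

Ana, Clara, Grace, Pita, Ulla

Ulla in UTC: 08:30-13:15, 14:30-18:00 (subtract 5h to convert from UTC+5).
Grace in UTC: 08:30-11:45, 14:30-18:00 (subtract 5h to convert from UTC+5).
Wendy in UTC: 08:30-17:45 (add 2h to convert from UTC-2).
Bianca in UTC: 08:30-11:45, 12:30-18:00 (add 2h to convert from UTC-2).
Pita in UTC: 07:45-13:00, 13:30-18:00 (add 2h to convert from UTC-2).
Ana in UTC: 09:30-12:00, 14:00-15:30, 16:00-17:00, 17:15-17:45 (subtract 5h to convert from UTC+5).
Clara in UTC: 06:45-10:45, 15:15-16:15, 16:30-16:45, 17:15-18:00 (add 2h to convert from UTC-2).
Ulla: not fully free for 12:45-14:15. Grace: not fully free for 12:45-14:15. Wendy: free for 12:45-14:15. Bianca: free for 12:45-14:15. Pita: not fully free for 12:45-14:15. Ana: not fully free for 12:45-14:15. Clara: not fully free for 12:45-14:15.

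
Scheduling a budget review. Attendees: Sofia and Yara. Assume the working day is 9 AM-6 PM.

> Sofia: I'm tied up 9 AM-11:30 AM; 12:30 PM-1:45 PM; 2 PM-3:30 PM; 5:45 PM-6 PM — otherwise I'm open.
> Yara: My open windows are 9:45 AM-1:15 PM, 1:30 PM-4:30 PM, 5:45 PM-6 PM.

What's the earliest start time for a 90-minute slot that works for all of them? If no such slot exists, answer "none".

Sofia free: 11:30-12:30, 13:45-14:00, 15:30-17:45 (invert busy blocks within the working day).
Yara free: 09:45-13:15, 13:30-16:30, 17:45-18:00.
Sofia ∩ Yara: 11:30-12:30, 13:45-14:00, 15:30-16:30.
No common window is at least 90 minutes long.

none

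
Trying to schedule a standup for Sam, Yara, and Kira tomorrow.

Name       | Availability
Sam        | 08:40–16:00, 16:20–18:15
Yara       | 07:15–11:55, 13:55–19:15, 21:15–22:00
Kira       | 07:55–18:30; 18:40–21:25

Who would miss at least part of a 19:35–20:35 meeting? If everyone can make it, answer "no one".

Sam: not fully free for 19:35-20:35. Yara: not fully free for 19:35-20:35. Kira: free for 19:35-20:35.

Sam, Yara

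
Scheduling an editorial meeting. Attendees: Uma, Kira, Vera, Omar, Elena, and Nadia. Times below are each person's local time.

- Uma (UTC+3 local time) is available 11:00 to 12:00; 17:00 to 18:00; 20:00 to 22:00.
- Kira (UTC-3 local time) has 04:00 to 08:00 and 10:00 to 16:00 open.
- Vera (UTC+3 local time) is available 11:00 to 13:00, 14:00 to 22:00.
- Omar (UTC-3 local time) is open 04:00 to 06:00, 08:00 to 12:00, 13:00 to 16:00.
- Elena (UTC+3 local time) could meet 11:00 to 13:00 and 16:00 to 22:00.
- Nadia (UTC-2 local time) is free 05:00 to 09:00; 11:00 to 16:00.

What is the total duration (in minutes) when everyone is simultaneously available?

Uma in UTC: 08:00-09:00, 14:00-15:00, 17:00-19:00 (subtract 3h to convert from UTC+3).
Kira in UTC: 07:00-11:00, 13:00-19:00 (add 3h to convert from UTC-3).
Vera in UTC: 08:00-10:00, 11:00-19:00 (subtract 3h to convert from UTC+3).
Omar in UTC: 07:00-09:00, 11:00-15:00, 16:00-19:00 (add 3h to convert from UTC-3).
Elena in UTC: 08:00-10:00, 13:00-19:00 (subtract 3h to convert from UTC+3).
Nadia in UTC: 07:00-11:00, 13:00-18:00 (add 2h to convert from UTC-2).
Uma ∩ Kira: 08:00-09:00, 14:00-15:00, 17:00-19:00.
Uma ∩ Kira ∩ Vera: 08:00-09:00, 14:00-15:00, 17:00-19:00.
Uma ∩ Kira ∩ Vera ∩ Omar: 08:00-09:00, 14:00-15:00, 17:00-19:00.
Uma ∩ Kira ∩ Vera ∩ Omar ∩ Elena: 08:00-09:00, 14:00-15:00, 17:00-19:00.
Uma ∩ Kira ∩ Vera ∩ Omar ∩ Elena ∩ Nadia: 08:00-09:00, 14:00-15:00, 17:00-18:00.
Summing the common windows: 60 + 60 + 60 = 180 minutes.

180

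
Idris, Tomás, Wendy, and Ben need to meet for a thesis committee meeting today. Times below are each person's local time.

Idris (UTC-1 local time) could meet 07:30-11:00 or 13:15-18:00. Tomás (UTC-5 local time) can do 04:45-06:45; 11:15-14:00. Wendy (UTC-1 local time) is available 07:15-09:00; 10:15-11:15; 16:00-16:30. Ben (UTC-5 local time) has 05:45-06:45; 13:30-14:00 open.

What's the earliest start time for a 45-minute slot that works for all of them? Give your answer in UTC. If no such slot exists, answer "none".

none

Idris in UTC: 08:30-12:00, 14:15-19:00 (add 1h to convert from UTC-1).
Tomás in UTC: 09:45-11:45, 16:15-19:00 (add 5h to convert from UTC-5).
Wendy in UTC: 08:15-10:00, 11:15-12:15, 17:00-17:30 (add 1h to convert from UTC-1).
Ben in UTC: 10:45-11:45, 18:30-19:00 (add 5h to convert from UTC-5).
Idris ∩ Tomás: 09:45-11:45, 16:15-19:00.
Idris ∩ Tomás ∩ Wendy: 09:45-10:00, 11:15-11:45, 17:00-17:30.
Idris ∩ Tomás ∩ Wendy ∩ Ben: 11:15-11:45.
No common window is at least 45 minutes long.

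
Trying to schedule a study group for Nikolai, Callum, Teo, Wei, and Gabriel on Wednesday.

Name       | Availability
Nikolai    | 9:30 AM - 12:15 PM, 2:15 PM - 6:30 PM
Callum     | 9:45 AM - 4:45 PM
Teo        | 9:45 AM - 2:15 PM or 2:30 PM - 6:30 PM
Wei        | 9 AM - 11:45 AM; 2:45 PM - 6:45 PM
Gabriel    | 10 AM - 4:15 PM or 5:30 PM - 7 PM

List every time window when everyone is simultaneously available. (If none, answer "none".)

Nikolai ∩ Callum: 09:45-12:15, 14:15-16:45.
Nikolai ∩ Callum ∩ Teo: 09:45-12:15, 14:30-16:45.
Nikolai ∩ Callum ∩ Teo ∩ Wei: 09:45-11:45, 14:45-16:45.
Nikolai ∩ Callum ∩ Teo ∩ Wei ∩ Gabriel: 10:00-11:45, 14:45-16:15.

10:00-11:45, 14:45-16:15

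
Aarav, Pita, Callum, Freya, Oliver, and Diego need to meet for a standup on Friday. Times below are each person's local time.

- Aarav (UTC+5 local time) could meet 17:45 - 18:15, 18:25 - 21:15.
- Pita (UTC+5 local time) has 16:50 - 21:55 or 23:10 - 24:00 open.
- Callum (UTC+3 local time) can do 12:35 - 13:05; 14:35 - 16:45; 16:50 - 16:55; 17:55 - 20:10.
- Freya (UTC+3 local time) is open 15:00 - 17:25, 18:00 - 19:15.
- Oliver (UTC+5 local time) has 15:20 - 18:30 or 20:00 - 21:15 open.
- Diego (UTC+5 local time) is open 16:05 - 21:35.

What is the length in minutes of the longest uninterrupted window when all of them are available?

Aarav in UTC: 12:45-13:15, 13:25-16:15 (subtract 5h to convert from UTC+5).
Pita in UTC: 11:50-16:55, 18:10-19:00 (subtract 5h to convert from UTC+5).
Callum in UTC: 09:35-10:05, 11:35-13:45, 13:50-13:55, 14:55-17:10 (subtract 3h to convert from UTC+3).
Freya in UTC: 12:00-14:25, 15:00-16:15 (subtract 3h to convert from UTC+3).
Oliver in UTC: 10:20-13:30, 15:00-16:15 (subtract 5h to convert from UTC+5).
Diego in UTC: 11:05-16:35 (subtract 5h to convert from UTC+5).
Aarav ∩ Pita: 12:45-13:15, 13:25-16:15.
Aarav ∩ Pita ∩ Callum: 12:45-13:15, 13:25-13:45, 13:50-13:55, 14:55-16:15.
Aarav ∩ Pita ∩ Callum ∩ Freya: 12:45-13:15, 13:25-13:45, 13:50-13:55, 15:00-16:15.
Aarav ∩ Pita ∩ Callum ∩ Freya ∩ Oliver: 12:45-13:15, 13:25-13:30, 15:00-16:15.
Aarav ∩ Pita ∩ Callum ∩ Freya ∩ Oliver ∩ Diego: 12:45-13:15, 13:25-13:30, 15:00-16:15.
Those are the intersection windows.
The longest is 15:00-16:15 at 75 minutes.

75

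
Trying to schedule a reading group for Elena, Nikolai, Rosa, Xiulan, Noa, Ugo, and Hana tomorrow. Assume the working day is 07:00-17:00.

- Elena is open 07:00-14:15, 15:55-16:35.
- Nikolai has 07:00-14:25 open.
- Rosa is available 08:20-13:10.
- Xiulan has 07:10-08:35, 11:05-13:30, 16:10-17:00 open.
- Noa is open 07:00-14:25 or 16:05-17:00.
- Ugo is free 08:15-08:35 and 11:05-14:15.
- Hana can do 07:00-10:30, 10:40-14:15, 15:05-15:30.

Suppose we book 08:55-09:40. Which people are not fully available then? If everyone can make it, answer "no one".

Elena: free for 08:55-09:40. Nikolai: free for 08:55-09:40. Rosa: free for 08:55-09:40. Xiulan: not fully free for 08:55-09:40. Noa: free for 08:55-09:40. Ugo: not fully free for 08:55-09:40. Hana: free for 08:55-09:40.

Ugo, Xiulan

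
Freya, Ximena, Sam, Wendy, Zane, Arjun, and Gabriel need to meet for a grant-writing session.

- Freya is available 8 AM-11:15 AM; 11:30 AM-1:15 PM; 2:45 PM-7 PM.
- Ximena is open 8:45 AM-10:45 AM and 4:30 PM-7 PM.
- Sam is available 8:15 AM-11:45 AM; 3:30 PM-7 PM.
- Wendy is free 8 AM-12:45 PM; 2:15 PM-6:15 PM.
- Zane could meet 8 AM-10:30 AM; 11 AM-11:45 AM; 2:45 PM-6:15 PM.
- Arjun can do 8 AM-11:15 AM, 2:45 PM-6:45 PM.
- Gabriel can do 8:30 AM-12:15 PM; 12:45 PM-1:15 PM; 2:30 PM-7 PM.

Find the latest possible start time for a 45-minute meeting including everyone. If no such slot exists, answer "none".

Freya ∩ Ximena: 08:45-10:45, 16:30-19:00.
Freya ∩ Ximena ∩ Sam: 08:45-10:45, 16:30-19:00.
Freya ∩ Ximena ∩ Sam ∩ Wendy: 08:45-10:45, 16:30-18:15.
Freya ∩ Ximena ∩ Sam ∩ Wendy ∩ Zane: 08:45-10:30, 16:30-18:15.
Freya ∩ Ximena ∩ Sam ∩ Wendy ∩ Zane ∩ Arjun: 08:45-10:30, 16:30-18:15.
Freya ∩ Ximena ∩ Sam ∩ Wendy ∩ Zane ∩ Arjun ∩ Gabriel: 08:45-10:30, 16:30-18:15.
So the common availability across everyone is 08:45-10:30, 16:30-18:15.
The last common window of at least 45 minutes is 16:30-18:15; a 45-minute meeting can start as late as 17:30 and still end by 18:15.

17:30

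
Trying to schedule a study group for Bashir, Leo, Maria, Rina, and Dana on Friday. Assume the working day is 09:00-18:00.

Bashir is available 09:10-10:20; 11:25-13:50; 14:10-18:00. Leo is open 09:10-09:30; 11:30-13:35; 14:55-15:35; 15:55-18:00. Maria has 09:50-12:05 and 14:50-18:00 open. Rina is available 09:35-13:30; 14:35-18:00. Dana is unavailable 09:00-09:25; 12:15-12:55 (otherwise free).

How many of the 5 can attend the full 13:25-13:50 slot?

2

Bashir free: 09:10-10:20, 11:25-13:50, 14:10-18:00.
Leo free: 09:10-09:30, 11:30-13:35, 14:55-15:35, 15:55-18:00.
Maria free: 09:50-12:05, 14:50-18:00.
Rina free: 09:35-13:30, 14:35-18:00.
Dana free: 09:25-12:15, 12:55-18:00 (invert busy blocks within the working day).
Bashir and Dana can make the full 13:25-13:50 slot — that's 2.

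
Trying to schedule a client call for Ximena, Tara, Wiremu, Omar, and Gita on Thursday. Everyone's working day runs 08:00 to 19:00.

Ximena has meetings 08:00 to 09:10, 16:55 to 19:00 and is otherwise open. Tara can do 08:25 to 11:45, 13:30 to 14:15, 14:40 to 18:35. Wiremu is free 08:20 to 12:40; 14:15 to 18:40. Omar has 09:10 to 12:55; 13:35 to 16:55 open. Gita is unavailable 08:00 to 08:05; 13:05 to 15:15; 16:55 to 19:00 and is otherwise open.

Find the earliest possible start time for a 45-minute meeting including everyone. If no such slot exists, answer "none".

Ximena free: 09:10-16:55 (invert busy blocks within the working day).
Tara free: 08:25-11:45, 13:30-14:15, 14:40-18:35.
Wiremu free: 08:20-12:40, 14:15-18:40.
Omar free: 09:10-12:55, 13:35-16:55.
Gita free: 08:05-13:05, 15:15-16:55 (invert busy blocks within the working day).
Ximena ∩ Tara: 09:10-11:45, 13:30-14:15, 14:40-16:55.
Ximena ∩ Tara ∩ Wiremu: 09:10-11:45, 14:40-16:55.
Ximena ∩ Tara ∩ Wiremu ∩ Omar: 09:10-11:45, 14:40-16:55.
Ximena ∩ Tara ∩ Wiremu ∩ Omar ∩ Gita: 09:10-11:45, 15:15-16:55.
The first common window of at least 45 minutes is 09:10-11:45, so the earliest start is 09:10.

09:10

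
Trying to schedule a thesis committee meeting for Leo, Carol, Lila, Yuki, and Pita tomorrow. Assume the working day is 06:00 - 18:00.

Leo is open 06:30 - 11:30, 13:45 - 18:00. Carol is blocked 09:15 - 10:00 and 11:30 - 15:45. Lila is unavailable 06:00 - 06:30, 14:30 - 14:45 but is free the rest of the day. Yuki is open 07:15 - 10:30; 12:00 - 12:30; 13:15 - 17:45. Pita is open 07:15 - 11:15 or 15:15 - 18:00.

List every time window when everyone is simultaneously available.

07:15-09:15, 10:00-10:30, 15:45-17:45

Leo free: 06:30-11:30, 13:45-18:00.
Carol free: 06:00-09:15, 10:00-11:30, 15:45-18:00 (invert busy blocks within the working day).
Lila free: 06:30-14:30, 14:45-18:00 (invert busy blocks within the working day).
Yuki free: 07:15-10:30, 12:00-12:30, 13:15-17:45.
Pita free: 07:15-11:15, 15:15-18:00.
Leo ∩ Carol: 06:30-09:15, 10:00-11:30, 15:45-18:00.
Leo ∩ Carol ∩ Lila: 06:30-09:15, 10:00-11:30, 15:45-18:00.
Leo ∩ Carol ∩ Lila ∩ Yuki: 07:15-09:15, 10:00-10:30, 15:45-17:45.
Leo ∩ Carol ∩ Lila ∩ Yuki ∩ Pita: 07:15-09:15, 10:00-10:30, 15:45-17:45.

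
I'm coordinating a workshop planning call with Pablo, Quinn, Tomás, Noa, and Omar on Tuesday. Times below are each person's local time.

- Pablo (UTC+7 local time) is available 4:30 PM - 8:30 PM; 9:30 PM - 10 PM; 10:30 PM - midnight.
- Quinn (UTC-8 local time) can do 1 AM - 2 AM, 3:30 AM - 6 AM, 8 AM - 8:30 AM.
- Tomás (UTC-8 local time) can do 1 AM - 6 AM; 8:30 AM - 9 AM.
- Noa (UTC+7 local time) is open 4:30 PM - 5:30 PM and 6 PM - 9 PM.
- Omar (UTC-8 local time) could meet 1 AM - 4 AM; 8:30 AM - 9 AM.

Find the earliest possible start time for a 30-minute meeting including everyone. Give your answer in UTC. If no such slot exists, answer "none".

09:30

Pablo in UTC: 09:30-13:30, 14:30-15:00, 15:30-17:00 (subtract 7h to convert from UTC+7).
Quinn in UTC: 09:00-10:00, 11:30-14:00, 16:00-16:30 (add 8h to convert from UTC-8).
Tomás in UTC: 09:00-14:00, 16:30-17:00 (add 8h to convert from UTC-8).
Noa in UTC: 09:30-10:30, 11:00-14:00 (subtract 7h to convert from UTC+7).
Omar in UTC: 09:00-12:00, 16:30-17:00 (add 8h to convert from UTC-8).
Pablo ∩ Quinn: 09:30-10:00, 11:30-13:30, 16:00-16:30.
Pablo ∩ Quinn ∩ Tomás: 09:30-10:00, 11:30-13:30.
Pablo ∩ Quinn ∩ Tomás ∩ Noa: 09:30-10:00, 11:30-13:30.
Pablo ∩ Quinn ∩ Tomás ∩ Noa ∩ Omar: 09:30-10:00, 11:30-12:00.
So the common availability across everyone is 09:30-10:00, 11:30-12:00.
The first common window of at least 30 minutes is 09:30-10:00, so the earliest start is 09:30.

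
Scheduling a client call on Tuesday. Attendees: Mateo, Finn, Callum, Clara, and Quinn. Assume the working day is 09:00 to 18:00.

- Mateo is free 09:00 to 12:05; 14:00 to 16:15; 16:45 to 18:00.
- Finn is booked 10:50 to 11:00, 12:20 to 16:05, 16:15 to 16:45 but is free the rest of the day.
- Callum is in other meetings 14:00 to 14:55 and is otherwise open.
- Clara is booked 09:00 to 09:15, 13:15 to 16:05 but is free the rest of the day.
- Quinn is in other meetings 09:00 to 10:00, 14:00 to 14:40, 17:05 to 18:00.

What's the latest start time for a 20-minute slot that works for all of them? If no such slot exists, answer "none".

16:45

Mateo free: 09:00-12:05, 14:00-16:15, 16:45-18:00.
Finn free: 09:00-10:50, 11:00-12:20, 16:05-16:15, 16:45-18:00 (invert busy blocks within the working day).
Callum free: 09:00-14:00, 14:55-18:00 (invert busy blocks within the working day).
Clara free: 09:15-13:15, 16:05-18:00 (invert busy blocks within the working day).
Quinn free: 10:00-14:00, 14:40-17:05 (invert busy blocks within the working day).
Mateo ∩ Finn: 09:00-10:50, 11:00-12:05, 16:05-16:15, 16:45-18:00.
Mateo ∩ Finn ∩ Callum: 09:00-10:50, 11:00-12:05, 16:05-16:15, 16:45-18:00.
Mateo ∩ Finn ∩ Callum ∩ Clara: 09:15-10:50, 11:00-12:05, 16:05-16:15, 16:45-18:00.
Mateo ∩ Finn ∩ Callum ∩ Clara ∩ Quinn: 10:00-10:50, 11:00-12:05, 16:05-16:15, 16:45-17:05.
The last common window of at least 20 minutes is 16:45-17:05; a 20-minute meeting can start as late as 16:45 and still end by 17:05.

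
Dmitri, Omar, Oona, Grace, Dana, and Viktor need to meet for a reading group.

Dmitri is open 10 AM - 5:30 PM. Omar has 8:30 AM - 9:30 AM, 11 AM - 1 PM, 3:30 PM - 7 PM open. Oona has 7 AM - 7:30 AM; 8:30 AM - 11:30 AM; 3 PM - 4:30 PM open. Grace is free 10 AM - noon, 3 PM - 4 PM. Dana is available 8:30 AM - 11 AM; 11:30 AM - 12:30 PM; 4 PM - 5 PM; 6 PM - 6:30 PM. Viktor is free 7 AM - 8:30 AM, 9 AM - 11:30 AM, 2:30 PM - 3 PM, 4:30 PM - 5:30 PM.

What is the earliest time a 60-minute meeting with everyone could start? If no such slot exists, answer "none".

none

Dmitri ∩ Omar: 11:00-13:00, 15:30-17:30.
Dmitri ∩ Omar ∩ Oona: 11:00-11:30, 15:30-16:30.
Dmitri ∩ Omar ∩ Oona ∩ Grace: 11:00-11:30, 15:30-16:00.
Dmitri ∩ Omar ∩ Oona ∩ Grace ∩ Dana: ∅.
Dmitri ∩ Omar ∩ Oona ∩ Grace ∩ Dana ∩ Viktor: ∅.
There is no time when everyone is free.
No common window is at least 60 minutes long.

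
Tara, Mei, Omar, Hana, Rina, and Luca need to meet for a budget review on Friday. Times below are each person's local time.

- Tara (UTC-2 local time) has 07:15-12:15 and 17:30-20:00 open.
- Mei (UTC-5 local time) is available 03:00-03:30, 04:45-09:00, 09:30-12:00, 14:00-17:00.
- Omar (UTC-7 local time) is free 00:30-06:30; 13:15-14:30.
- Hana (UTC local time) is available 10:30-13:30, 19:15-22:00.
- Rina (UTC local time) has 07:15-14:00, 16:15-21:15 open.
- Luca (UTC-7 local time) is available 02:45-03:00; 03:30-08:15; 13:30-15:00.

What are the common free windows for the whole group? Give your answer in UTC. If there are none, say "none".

Tara in UTC: 09:15-14:15, 19:30-22:00 (add 2h to convert from UTC-2).
Mei in UTC: 08:00-08:30, 09:45-14:00, 14:30-17:00, 19:00-22:00 (add 5h to convert from UTC-5).
Omar in UTC: 07:30-13:30, 20:15-21:30 (add 7h to convert from UTC-7).
Hana in UTC: 10:30-13:30, 19:15-22:00.
Rina in UTC: 07:15-14:00, 16:15-21:15.
Luca in UTC: 09:45-10:00, 10:30-15:15, 20:30-22:00 (add 7h to convert from UTC-7).
Tara ∩ Mei: 09:45-14:00, 19:30-22:00.
Tara ∩ Mei ∩ Omar: 09:45-13:30, 20:15-21:30.
Tara ∩ Mei ∩ Omar ∩ Hana: 10:30-13:30, 20:15-21:30.
Tara ∩ Mei ∩ Omar ∩ Hana ∩ Rina: 10:30-13:30, 20:15-21:15.
Tara ∩ Mei ∩ Omar ∩ Hana ∩ Rina ∩ Luca: 10:30-13:30, 20:30-21:15.
So the common availability across everyone is 10:30-13:30, 20:30-21:15.

10:30-13:30, 20:30-21:15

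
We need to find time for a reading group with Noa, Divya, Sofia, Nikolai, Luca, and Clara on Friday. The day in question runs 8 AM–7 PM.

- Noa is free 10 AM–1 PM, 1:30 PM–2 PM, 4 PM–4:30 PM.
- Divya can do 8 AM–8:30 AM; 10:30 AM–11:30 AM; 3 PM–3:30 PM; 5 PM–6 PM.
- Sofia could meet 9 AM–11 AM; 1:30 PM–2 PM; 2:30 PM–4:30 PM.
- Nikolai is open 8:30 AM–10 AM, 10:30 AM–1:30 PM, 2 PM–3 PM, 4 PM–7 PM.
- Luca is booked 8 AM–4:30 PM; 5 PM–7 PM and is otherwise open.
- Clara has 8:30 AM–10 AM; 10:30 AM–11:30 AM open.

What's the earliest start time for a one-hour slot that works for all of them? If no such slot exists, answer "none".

none

Noa free: 10:00-13:00, 13:30-14:00, 16:00-16:30.
Divya free: 08:00-08:30, 10:30-11:30, 15:00-15:30, 17:00-18:00.
Sofia free: 09:00-11:00, 13:30-14:00, 14:30-16:30.
Nikolai free: 08:30-10:00, 10:30-13:30, 14:00-15:00, 16:00-19:00.
Luca free: 16:30-17:00 (invert busy blocks within the working day).
Clara free: 08:30-10:00, 10:30-11:30.
Noa ∩ Divya: 10:30-11:30.
Noa ∩ Divya ∩ Sofia: 10:30-11:00.
Noa ∩ Divya ∩ Sofia ∩ Nikolai: 10:30-11:00.
Noa ∩ Divya ∩ Sofia ∩ Nikolai ∩ Luca: ∅.
Noa ∩ Divya ∩ Sofia ∩ Nikolai ∩ Luca ∩ Clara: ∅.
There is no time when everyone is free.
No common window is at least 60 minutes long.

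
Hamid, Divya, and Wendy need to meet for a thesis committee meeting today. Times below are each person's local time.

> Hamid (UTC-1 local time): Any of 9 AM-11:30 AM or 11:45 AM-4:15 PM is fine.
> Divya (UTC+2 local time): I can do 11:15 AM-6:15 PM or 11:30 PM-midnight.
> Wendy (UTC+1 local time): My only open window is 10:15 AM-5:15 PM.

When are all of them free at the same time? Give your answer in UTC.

Hamid in UTC: 10:00-12:30, 12:45-17:15 (add 1h to convert from UTC-1).
Divya in UTC: 09:15-16:15, 21:30-22:00 (subtract 2h to convert from UTC+2).
Wendy in UTC: 09:15-16:15 (subtract 1h to convert from UTC+1).
Hamid ∩ Divya: 10:00-12:30, 12:45-16:15.
Hamid ∩ Divya ∩ Wendy: 10:00-12:30, 12:45-16:15.
So the common availability across everyone is 10:00-12:30, 12:45-16:15.

10:00-12:30, 12:45-16:15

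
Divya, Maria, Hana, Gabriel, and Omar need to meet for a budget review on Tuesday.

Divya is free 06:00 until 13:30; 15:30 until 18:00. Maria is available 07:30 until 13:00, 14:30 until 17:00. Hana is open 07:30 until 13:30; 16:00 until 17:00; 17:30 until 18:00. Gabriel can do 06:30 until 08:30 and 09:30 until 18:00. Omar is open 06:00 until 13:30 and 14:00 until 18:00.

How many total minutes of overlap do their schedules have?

Divya ∩ Maria: 07:30-13:00, 15:30-17:00.
Divya ∩ Maria ∩ Hana: 07:30-13:00, 16:00-17:00.
Divya ∩ Maria ∩ Hana ∩ Gabriel: 07:30-08:30, 09:30-13:00, 16:00-17:00.
Divya ∩ Maria ∩ Hana ∩ Gabriel ∩ Omar: 07:30-08:30, 09:30-13:00, 16:00-17:00.
Summing the common windows: 60 + 210 + 60 = 330 minutes.

330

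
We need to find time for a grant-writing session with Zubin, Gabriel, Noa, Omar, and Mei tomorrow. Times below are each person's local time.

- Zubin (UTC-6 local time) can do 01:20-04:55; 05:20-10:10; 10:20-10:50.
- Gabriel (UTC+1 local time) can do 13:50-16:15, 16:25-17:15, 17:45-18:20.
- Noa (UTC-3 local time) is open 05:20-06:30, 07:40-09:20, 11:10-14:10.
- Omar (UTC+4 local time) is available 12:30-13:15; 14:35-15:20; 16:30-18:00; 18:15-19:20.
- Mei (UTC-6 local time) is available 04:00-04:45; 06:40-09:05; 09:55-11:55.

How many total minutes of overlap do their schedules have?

50

Zubin in UTC: 07:20-10:55, 11:20-16:10, 16:20-16:50 (add 6h to convert from UTC-6).
Gabriel in UTC: 12:50-15:15, 15:25-16:15, 16:45-17:20 (subtract 1h to convert from UTC+1).
Noa in UTC: 08:20-09:30, 10:40-12:20, 14:10-17:10 (add 3h to convert from UTC-3).
Omar in UTC: 08:30-09:15, 10:35-11:20, 12:30-14:00, 14:15-15:20 (subtract 4h to convert from UTC+4).
Mei in UTC: 10:00-10:45, 12:40-15:05, 15:55-17:55 (add 6h to convert from UTC-6).
Zubin ∩ Gabriel: 12:50-15:15, 15:25-16:10, 16:45-16:50.
Zubin ∩ Gabriel ∩ Noa: 14:10-15:15, 15:25-16:10, 16:45-16:50.
Zubin ∩ Gabriel ∩ Noa ∩ Omar: 14:15-15:15.
Zubin ∩ Gabriel ∩ Noa ∩ Omar ∩ Mei: 14:15-15:05.
So the common availability across everyone is 14:15-15:05.
That's a single block of 50 minutes.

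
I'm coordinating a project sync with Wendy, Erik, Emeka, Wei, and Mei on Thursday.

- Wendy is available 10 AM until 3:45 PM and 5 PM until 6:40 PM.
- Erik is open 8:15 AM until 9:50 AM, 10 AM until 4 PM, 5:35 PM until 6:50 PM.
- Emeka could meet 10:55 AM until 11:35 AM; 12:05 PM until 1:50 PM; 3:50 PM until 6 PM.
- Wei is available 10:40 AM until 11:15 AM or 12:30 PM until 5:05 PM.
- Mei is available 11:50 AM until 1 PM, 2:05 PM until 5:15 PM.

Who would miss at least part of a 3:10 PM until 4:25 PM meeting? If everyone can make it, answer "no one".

Wendy: not fully free for 15:10-16:25. Erik: not fully free for 15:10-16:25. Emeka: not fully free for 15:10-16:25. Wei: free for 15:10-16:25. Mei: free for 15:10-16:25.

Emeka, Erik, Wendy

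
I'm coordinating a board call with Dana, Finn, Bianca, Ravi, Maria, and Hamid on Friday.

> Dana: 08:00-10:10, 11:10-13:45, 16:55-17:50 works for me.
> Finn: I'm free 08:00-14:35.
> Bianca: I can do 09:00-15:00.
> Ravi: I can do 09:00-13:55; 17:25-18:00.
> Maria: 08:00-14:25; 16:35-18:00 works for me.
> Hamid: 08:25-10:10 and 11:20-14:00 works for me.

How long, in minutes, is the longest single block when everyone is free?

145

Dana ∩ Finn: 08:00-10:10, 11:10-13:45.
Dana ∩ Finn ∩ Bianca: 09:00-10:10, 11:10-13:45.
Dana ∩ Finn ∩ Bianca ∩ Ravi: 09:00-10:10, 11:10-13:45.
Dana ∩ Finn ∩ Bianca ∩ Ravi ∩ Maria: 09:00-10:10, 11:10-13:45.
Dana ∩ Finn ∩ Bianca ∩ Ravi ∩ Maria ∩ Hamid: 09:00-10:10, 11:20-13:45.
Those are the intersection windows.
The longest is 11:20-13:45 at 145 minutes.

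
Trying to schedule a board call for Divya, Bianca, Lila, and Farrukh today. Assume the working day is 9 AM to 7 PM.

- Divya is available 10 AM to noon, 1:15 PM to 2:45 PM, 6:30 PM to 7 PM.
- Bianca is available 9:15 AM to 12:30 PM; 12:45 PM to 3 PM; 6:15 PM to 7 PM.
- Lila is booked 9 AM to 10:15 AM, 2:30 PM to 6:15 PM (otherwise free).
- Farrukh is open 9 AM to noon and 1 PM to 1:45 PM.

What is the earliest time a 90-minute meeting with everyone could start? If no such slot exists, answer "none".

Divya free: 10:00-12:00, 13:15-14:45, 18:30-19:00.
Bianca free: 09:15-12:30, 12:45-15:00, 18:15-19:00.
Lila free: 10:15-14:30, 18:15-19:00 (invert busy blocks within the working day).
Farrukh free: 09:00-12:00, 13:00-13:45.
Divya ∩ Bianca: 10:00-12:00, 13:15-14:45, 18:30-19:00.
Divya ∩ Bianca ∩ Lila: 10:15-12:00, 13:15-14:30, 18:30-19:00.
Divya ∩ Bianca ∩ Lila ∩ Farrukh: 10:15-12:00, 13:15-13:45.
So the common availability across everyone is 10:15-12:00, 13:15-13:45.
The first common window of at least 90 minutes is 10:15-12:00, so the earliest start is 10:15.

10:15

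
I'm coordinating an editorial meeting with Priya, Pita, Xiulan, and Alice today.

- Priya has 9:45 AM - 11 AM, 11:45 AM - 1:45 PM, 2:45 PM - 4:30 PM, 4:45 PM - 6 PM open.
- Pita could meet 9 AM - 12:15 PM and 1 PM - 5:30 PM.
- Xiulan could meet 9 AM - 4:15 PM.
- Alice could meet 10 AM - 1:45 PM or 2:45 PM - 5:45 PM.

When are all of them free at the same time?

Priya ∩ Pita: 09:45-11:00, 11:45-12:15, 13:00-13:45, 14:45-16:30, 16:45-17:30.
Priya ∩ Pita ∩ Xiulan: 09:45-11:00, 11:45-12:15, 13:00-13:45, 14:45-16:15.
Priya ∩ Pita ∩ Xiulan ∩ Alice: 10:00-11:00, 11:45-12:15, 13:00-13:45, 14:45-16:15.

10:00-11:00, 11:45-12:15, 13:00-13:45, 14:45-16:15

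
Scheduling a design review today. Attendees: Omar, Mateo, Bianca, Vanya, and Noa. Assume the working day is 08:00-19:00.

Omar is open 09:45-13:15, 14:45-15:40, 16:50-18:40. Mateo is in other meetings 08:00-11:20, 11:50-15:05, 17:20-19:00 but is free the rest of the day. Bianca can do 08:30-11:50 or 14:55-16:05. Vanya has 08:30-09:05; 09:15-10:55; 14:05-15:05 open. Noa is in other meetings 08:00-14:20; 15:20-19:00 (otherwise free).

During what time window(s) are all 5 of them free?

Omar free: 09:45-13:15, 14:45-15:40, 16:50-18:40.
Mateo free: 11:20-11:50, 15:05-17:20 (invert busy blocks within the working day).
Bianca free: 08:30-11:50, 14:55-16:05.
Vanya free: 08:30-09:05, 09:15-10:55, 14:05-15:05.
Noa free: 14:20-15:20 (invert busy blocks within the working day).
Omar ∩ Mateo: 11:20-11:50, 15:05-15:40, 16:50-17:20.
Omar ∩ Mateo ∩ Bianca: 11:20-11:50, 15:05-15:40.
Omar ∩ Mateo ∩ Bianca ∩ Vanya: ∅.
Omar ∩ Mateo ∩ Bianca ∩ Vanya ∩ Noa: ∅.
There is no time when everyone is free.

none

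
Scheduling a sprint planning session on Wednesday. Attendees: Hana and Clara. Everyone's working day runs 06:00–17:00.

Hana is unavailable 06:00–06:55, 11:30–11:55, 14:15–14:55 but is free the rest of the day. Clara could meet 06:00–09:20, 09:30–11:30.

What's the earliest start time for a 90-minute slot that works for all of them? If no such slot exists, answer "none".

Hana free: 06:55-11:30, 11:55-14:15, 14:55-17:00 (invert busy blocks within the working day).
Clara free: 06:00-09:20, 09:30-11:30.
Hana ∩ Clara: 06:55-09:20, 09:30-11:30.
Those are the intersection windows.
The first common window of at least 90 minutes is 06:55-09:20, so the earliest start is 06:55.

06:55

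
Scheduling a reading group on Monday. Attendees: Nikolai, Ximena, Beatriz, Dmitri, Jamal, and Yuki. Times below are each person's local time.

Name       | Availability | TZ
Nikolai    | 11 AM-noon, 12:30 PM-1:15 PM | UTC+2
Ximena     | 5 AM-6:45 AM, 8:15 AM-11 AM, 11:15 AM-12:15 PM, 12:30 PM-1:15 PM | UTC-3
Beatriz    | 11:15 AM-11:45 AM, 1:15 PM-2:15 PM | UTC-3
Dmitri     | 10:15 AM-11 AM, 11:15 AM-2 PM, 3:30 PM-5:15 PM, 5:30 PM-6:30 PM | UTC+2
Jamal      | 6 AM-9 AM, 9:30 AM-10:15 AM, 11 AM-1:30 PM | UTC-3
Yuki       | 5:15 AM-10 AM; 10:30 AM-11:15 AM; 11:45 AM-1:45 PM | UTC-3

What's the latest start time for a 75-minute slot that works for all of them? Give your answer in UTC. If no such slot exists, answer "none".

none

Nikolai in UTC: 09:00-10:00, 10:30-11:15 (subtract 2h to convert from UTC+2).
Ximena in UTC: 08:00-09:45, 11:15-14:00, 14:15-15:15, 15:30-16:15 (add 3h to convert from UTC-3).
Beatriz in UTC: 14:15-14:45, 16:15-17:15 (add 3h to convert from UTC-3).
Dmitri in UTC: 08:15-09:00, 09:15-12:00, 13:30-15:15, 15:30-16:30 (subtract 2h to convert from UTC+2).
Jamal in UTC: 09:00-12:00, 12:30-13:15, 14:00-16:30 (add 3h to convert from UTC-3).
Yuki in UTC: 08:15-13:00, 13:30-14:15, 14:45-16:45 (add 3h to convert from UTC-3).
Nikolai ∩ Ximena: 09:00-09:45.
Nikolai ∩ Ximena ∩ Beatriz: ∅.
Nikolai ∩ Ximena ∩ Beatriz ∩ Dmitri: ∅.
Nikolai ∩ Ximena ∩ Beatriz ∩ Dmitri ∩ Jamal: ∅.
Nikolai ∩ Ximena ∩ Beatriz ∩ Dmitri ∩ Jamal ∩ Yuki: ∅.
There is no time when everyone is free.
No common window is at least 75 minutes long.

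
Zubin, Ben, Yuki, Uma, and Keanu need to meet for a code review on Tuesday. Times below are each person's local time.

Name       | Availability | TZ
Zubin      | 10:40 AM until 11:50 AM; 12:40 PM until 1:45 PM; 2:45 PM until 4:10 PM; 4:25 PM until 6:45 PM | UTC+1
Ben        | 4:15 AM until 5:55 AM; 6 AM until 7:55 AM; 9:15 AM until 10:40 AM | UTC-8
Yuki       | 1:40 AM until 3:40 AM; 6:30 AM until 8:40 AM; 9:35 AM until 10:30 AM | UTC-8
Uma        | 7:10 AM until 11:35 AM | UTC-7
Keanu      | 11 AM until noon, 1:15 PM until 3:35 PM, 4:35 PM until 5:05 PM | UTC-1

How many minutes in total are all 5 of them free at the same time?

80

Zubin in UTC: 09:40-10:50, 11:40-12:45, 13:45-15:10, 15:25-17:45 (subtract 1h to convert from UTC+1).
Ben in UTC: 12:15-13:55, 14:00-15:55, 17:15-18:40 (add 8h to convert from UTC-8).
Yuki in UTC: 09:40-11:40, 14:30-16:40, 17:35-18:30 (add 8h to convert from UTC-8).
Uma in UTC: 14:10-18:35 (add 7h to convert from UTC-7).
Keanu in UTC: 12:00-13:00, 14:15-16:35, 17:35-18:05 (add 1h to convert from UTC-1).
Zubin ∩ Ben: 12:15-12:45, 13:45-13:55, 14:00-15:10, 15:25-15:55, 17:15-17:45.
Zubin ∩ Ben ∩ Yuki: 14:30-15:10, 15:25-15:55, 17:35-17:45.
Zubin ∩ Ben ∩ Yuki ∩ Uma: 14:30-15:10, 15:25-15:55, 17:35-17:45.
Zubin ∩ Ben ∩ Yuki ∩ Uma ∩ Keanu: 14:30-15:10, 15:25-15:55, 17:35-17:45.
Those are the intersection windows.
Summing the common windows: 40 + 30 + 10 = 80 minutes.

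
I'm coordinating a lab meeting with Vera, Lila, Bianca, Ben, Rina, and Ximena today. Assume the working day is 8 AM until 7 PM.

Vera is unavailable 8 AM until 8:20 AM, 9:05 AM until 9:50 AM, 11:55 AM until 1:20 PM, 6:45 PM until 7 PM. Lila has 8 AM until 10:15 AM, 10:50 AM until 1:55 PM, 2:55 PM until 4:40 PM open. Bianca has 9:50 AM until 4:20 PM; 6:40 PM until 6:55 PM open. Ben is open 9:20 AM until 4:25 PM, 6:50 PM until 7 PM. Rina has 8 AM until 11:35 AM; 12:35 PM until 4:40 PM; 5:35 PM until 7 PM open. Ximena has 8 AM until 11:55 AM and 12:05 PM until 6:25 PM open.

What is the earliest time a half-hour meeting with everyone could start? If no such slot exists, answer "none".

10:50

Vera free: 08:20-09:05, 09:50-11:55, 13:20-18:45 (invert busy blocks within the working day).
Lila free: 08:00-10:15, 10:50-13:55, 14:55-16:40.
Bianca free: 09:50-16:20, 18:40-18:55.
Ben free: 09:20-16:25, 18:50-19:00.
Rina free: 08:00-11:35, 12:35-16:40, 17:35-19:00.
Ximena free: 08:00-11:55, 12:05-18:25.
Vera ∩ Lila: 08:20-09:05, 09:50-10:15, 10:50-11:55, 13:20-13:55, 14:55-16:40.
Vera ∩ Lila ∩ Bianca: 09:50-10:15, 10:50-11:55, 13:20-13:55, 14:55-16:20.
Vera ∩ Lila ∩ Bianca ∩ Ben: 09:50-10:15, 10:50-11:55, 13:20-13:55, 14:55-16:20.
Vera ∩ Lila ∩ Bianca ∩ Ben ∩ Rina: 09:50-10:15, 10:50-11:35, 13:20-13:55, 14:55-16:20.
Vera ∩ Lila ∩ Bianca ∩ Ben ∩ Rina ∩ Ximena: 09:50-10:15, 10:50-11:35, 13:20-13:55, 14:55-16:20.
Those are the intersection windows.
The first common window of at least 30 minutes is 10:50-11:35, so the earliest start is 10:50.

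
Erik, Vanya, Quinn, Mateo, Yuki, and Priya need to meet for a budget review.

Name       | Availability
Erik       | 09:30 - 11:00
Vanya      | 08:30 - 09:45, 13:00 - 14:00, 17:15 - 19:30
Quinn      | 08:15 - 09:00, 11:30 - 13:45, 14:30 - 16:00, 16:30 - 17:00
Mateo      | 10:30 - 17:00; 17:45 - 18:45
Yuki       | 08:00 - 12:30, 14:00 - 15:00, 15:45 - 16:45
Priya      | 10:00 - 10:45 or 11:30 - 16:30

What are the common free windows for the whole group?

none

Erik ∩ Vanya: 09:30-09:45.
Erik ∩ Vanya ∩ Quinn: ∅.
Erik ∩ Vanya ∩ Quinn ∩ Mateo: ∅.
Erik ∩ Vanya ∩ Quinn ∩ Mateo ∩ Yuki: ∅.
Erik ∩ Vanya ∩ Quinn ∩ Mateo ∩ Yuki ∩ Priya: ∅.
There is no time when everyone is free.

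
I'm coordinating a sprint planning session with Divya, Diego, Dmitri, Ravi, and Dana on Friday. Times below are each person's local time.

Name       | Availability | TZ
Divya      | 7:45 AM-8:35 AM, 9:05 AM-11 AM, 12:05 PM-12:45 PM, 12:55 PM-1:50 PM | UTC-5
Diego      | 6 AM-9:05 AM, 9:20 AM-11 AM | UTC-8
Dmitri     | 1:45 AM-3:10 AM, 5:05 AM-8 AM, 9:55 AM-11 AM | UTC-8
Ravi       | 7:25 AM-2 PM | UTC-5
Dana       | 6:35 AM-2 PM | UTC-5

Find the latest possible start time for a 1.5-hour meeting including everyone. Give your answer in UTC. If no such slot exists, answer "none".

14:30

Divya in UTC: 12:45-13:35, 14:05-16:00, 17:05-17:45, 17:55-18:50 (add 5h to convert from UTC-5).
Diego in UTC: 14:00-17:05, 17:20-19:00 (add 8h to convert from UTC-8).
Dmitri in UTC: 09:45-11:10, 13:05-16:00, 17:55-19:00 (add 8h to convert from UTC-8).
Ravi in UTC: 12:25-19:00 (add 5h to convert from UTC-5).
Dana in UTC: 11:35-19:00 (add 5h to convert from UTC-5).
Divya ∩ Diego: 14:05-16:00, 17:20-17:45, 17:55-18:50.
Divya ∩ Diego ∩ Dmitri: 14:05-16:00, 17:55-18:50.
Divya ∩ Diego ∩ Dmitri ∩ Ravi: 14:05-16:00, 17:55-18:50.
Divya ∩ Diego ∩ Dmitri ∩ Ravi ∩ Dana: 14:05-16:00, 17:55-18:50.
Those are the intersection windows.
The last common window of at least 90 minutes is 14:05-16:00; a 90-minute meeting can start as late as 14:30 and still end by 16:00.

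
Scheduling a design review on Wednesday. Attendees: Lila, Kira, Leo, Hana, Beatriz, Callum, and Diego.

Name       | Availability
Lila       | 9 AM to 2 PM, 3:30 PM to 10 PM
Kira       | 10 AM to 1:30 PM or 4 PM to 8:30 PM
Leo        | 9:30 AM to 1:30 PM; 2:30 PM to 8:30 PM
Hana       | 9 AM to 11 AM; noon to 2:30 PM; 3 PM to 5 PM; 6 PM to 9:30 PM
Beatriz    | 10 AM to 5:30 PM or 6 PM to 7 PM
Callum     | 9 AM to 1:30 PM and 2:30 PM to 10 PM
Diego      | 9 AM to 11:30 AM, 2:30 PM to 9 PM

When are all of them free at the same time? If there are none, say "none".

10:00-11:00, 16:00-17:00, 18:00-19:00

Lila ∩ Kira: 10:00-13:30, 16:00-20:30.
Lila ∩ Kira ∩ Leo: 10:00-13:30, 16:00-20:30.
Lila ∩ Kira ∩ Leo ∩ Hana: 10:00-11:00, 12:00-13:30, 16:00-17:00, 18:00-20:30.
Lila ∩ Kira ∩ Leo ∩ Hana ∩ Beatriz: 10:00-11:00, 12:00-13:30, 16:00-17:00, 18:00-19:00.
Lila ∩ Kira ∩ Leo ∩ Hana ∩ Beatriz ∩ Callum: 10:00-11:00, 12:00-13:30, 16:00-17:00, 18:00-19:00.
Lila ∩ Kira ∩ Leo ∩ Hana ∩ Beatriz ∩ Callum ∩ Diego: 10:00-11:00, 16:00-17:00, 18:00-19:00.
Those are the intersection windows.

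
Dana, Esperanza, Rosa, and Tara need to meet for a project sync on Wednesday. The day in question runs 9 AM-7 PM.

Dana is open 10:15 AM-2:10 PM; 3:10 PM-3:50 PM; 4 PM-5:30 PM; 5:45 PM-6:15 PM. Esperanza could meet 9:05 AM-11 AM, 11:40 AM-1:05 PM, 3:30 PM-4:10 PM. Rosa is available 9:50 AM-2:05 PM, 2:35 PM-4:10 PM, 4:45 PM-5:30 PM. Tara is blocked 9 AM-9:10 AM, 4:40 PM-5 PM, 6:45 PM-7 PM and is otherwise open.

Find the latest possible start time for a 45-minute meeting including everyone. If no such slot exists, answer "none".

12:20

Dana free: 10:15-14:10, 15:10-15:50, 16:00-17:30, 17:45-18:15.
Esperanza free: 09:05-11:00, 11:40-13:05, 15:30-16:10.
Rosa free: 09:50-14:05, 14:35-16:10, 16:45-17:30.
Tara free: 09:10-16:40, 17:00-18:45 (invert busy blocks within the working day).
Dana ∩ Esperanza: 10:15-11:00, 11:40-13:05, 15:30-15:50, 16:00-16:10.
Dana ∩ Esperanza ∩ Rosa: 10:15-11:00, 11:40-13:05, 15:30-15:50, 16:00-16:10.
Dana ∩ Esperanza ∩ Rosa ∩ Tara: 10:15-11:00, 11:40-13:05, 15:30-15:50, 16:00-16:10.
The last common window of at least 45 minutes is 11:40-13:05; a 45-minute meeting can start as late as 12:20 and still end by 13:05.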